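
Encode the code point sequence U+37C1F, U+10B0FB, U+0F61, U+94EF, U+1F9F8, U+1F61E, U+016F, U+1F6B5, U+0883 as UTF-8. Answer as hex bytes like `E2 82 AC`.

F0 B7 B0 9F F4 8B 83 BB E0 BD A1 E9 93 AF F0 9F A7 B8 F0 9F 98 9E C5 AF F0 9F 9A B5 E0 A2 83

U+37C1F: 4-byte form → F0 B7 B0 9F.
U+10B0FB: 4-byte form → F4 8B 83 BB.
U+0F61: 3-byte form → E0 BD A1.
U+94EF: 3-byte form → E9 93 AF.
U+1F9F8: 4-byte form → F0 9F A7 B8.
U+1F61E: 4-byte form → F0 9F 98 9E.
U+016F: 2-byte form → C5 AF.
U+1F6B5: 4-byte form → F0 9F 9A B5.
U+0883: 3-byte form → E0 A2 83.
Concatenated (31 bytes): F0 B7 B0 9F F4 8B 83 BB E0 BD A1 E9 93 AF F0 9F A7 B8 F0 9F 98 9E C5 AF F0 9F 9A B5 E0 A2 83.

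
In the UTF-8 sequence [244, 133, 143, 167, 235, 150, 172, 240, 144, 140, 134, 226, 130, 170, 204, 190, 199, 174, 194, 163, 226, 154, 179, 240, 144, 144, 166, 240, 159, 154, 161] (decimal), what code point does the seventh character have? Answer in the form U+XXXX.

Offset 0: leading byte 0xF4 = 11110100 → 4-byte char #1 = F4 85 8F A7.
Offset 4: leading byte 0xEB = 11101011 → 3-byte char #2 = EB 96 AC.
Offset 7: leading byte 0xF0 = 11110000 → 4-byte char #3 = F0 90 8C 86.
Offset 11: leading byte 0xE2 = 11100010 → 3-byte char #4 = E2 82 AA.
Offset 14: leading byte 0xCC = 11001100 → 2-byte char #5 = CC BE.
Offset 16: leading byte 0xC7 = 11000111 → 2-byte char #6 = C7 AE.
Offset 18: leading byte 0xC2 = 11000010 → 2-byte char #7 = C2 A3.
Leading byte 0xC2 = 11000010 matches 110xxxxx → 2-byte sequence.
Byte 1: 0xC2 = 11000010, payload 00010 (5 bits).
Byte 2: 0xA3 = 10100011 (10xxxxxx ✓), payload 100011.
Concatenate: 00010100011 = 0xA3 (11 bits → U+00A3).

U+00A3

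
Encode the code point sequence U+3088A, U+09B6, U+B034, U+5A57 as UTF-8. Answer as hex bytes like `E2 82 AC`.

U+3088A: 4-byte form → F0 B0 A2 8A.
U+09B6: 3-byte form → E0 A6 B6.
U+B034: 3-byte form → EB 80 B4.
U+5A57: 3-byte form → E5 A9 97.
Concatenated (13 bytes): F0 B0 A2 8A E0 A6 B6 EB 80 B4 E5 A9 97.

F0 B0 A2 8A E0 A6 B6 EB 80 B4 E5 A9 97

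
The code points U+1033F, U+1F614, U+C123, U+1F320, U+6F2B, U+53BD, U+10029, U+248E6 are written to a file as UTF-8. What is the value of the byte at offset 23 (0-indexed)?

0x80

U+1033F → 4-byte form F0 90 8C BF at offsets 0–3.
U+1F614 → 4-byte form F0 9F 98 94 at offsets 4–7.
U+C123 → 3-byte form EC 84 A3 at offsets 8–10.
U+1F320 → 4-byte form F0 9F 8C A0 at offsets 11–14.
U+6F2B → 3-byte form E6 BC AB at offsets 15–17.
U+53BD → 3-byte form E5 8E BD at offsets 18–20.
U+10029 → 4-byte form F0 90 80 A9 at offsets 21–24.
Offset 23 falls in char 7's range; it's byte 3 of F0 90 80 A9 = 0x80.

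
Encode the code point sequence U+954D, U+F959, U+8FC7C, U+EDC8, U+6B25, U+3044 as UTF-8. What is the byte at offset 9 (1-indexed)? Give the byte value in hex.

1-indexed offset 9 is 0-indexed offset 8.
U+954D → 3-byte form E9 95 8D at offsets 0–2.
U+F959 → 3-byte form EF A5 99 at offsets 3–5.
U+8FC7C → 4-byte form F2 8F B1 BC at offsets 6–9.
Offset 8 falls in char 3's range; it's byte 3 of F2 8F B1 BC = 0xB1.

0xB1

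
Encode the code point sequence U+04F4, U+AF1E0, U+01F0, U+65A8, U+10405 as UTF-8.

U+04F4: 2-byte form → D3 B4.
U+AF1E0: 4-byte form → F2 AF 87 A0.
U+01F0: 2-byte form → C7 B0.
U+65A8: 3-byte form → E6 96 A8.
U+10405: 4-byte form → F0 90 90 85.
Concatenated (15 bytes): D3 B4 F2 AF 87 A0 C7 B0 E6 96 A8 F0 90 90 85.

D3 B4 F2 AF 87 A0 C7 B0 E6 96 A8 F0 90 90 85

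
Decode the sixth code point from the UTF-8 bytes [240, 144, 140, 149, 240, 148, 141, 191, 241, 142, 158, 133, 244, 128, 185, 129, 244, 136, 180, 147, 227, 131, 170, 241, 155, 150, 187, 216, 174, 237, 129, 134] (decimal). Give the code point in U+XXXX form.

Offset 0: leading byte 0xF0 = 11110000 → 4-byte char #1 = F0 90 8C 95.
Offset 4: leading byte 0xF0 = 11110000 → 4-byte char #2 = F0 94 8D BF.
Offset 8: leading byte 0xF1 = 11110001 → 4-byte char #3 = F1 8E 9E 85.
Offset 12: leading byte 0xF4 = 11110100 → 4-byte char #4 = F4 80 B9 81.
Offset 16: leading byte 0xF4 = 11110100 → 4-byte char #5 = F4 88 B4 93.
Offset 20: leading byte 0xE3 = 11100011 → 3-byte char #6 = E3 83 AA.
Leading byte 0xE3 = 11100011 matches 1110xxxx → 3-byte sequence.
Byte 1: 0xE3 = 11100011, payload 0011 (4 bits).
Byte 2: 0x83 = 10000011 (10xxxxxx ✓), payload 000011.
Byte 3: 0xAA = 10101010 (10xxxxxx ✓), payload 101010.
Concatenate: 0011000011101010 = 0x30EA (16 bits → U+30EA).

U+30EA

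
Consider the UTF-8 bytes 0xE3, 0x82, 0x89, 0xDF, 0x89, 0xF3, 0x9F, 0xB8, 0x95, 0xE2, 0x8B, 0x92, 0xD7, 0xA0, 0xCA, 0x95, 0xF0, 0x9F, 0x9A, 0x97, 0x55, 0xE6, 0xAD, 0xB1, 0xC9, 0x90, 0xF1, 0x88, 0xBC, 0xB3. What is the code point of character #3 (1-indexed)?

U+DFE15

Offset 0: leading byte 0xE3 = 11100011 → 3-byte char #1 = E3 82 89.
Offset 3: leading byte 0xDF = 11011111 → 2-byte char #2 = DF 89.
Offset 5: leading byte 0xF3 = 11110011 → 4-byte char #3 = F3 9F B8 95.
Leading byte 0xF3 = 11110011 matches 11110xxx → 4-byte sequence.
Byte 1: 0xF3 = 11110011, payload 011 (3 bits).
Byte 2: 0x9F = 10011111 (10xxxxxx ✓), payload 011111.
Byte 3: 0xB8 = 10111000 (10xxxxxx ✓), payload 111000.
Byte 4: 0x95 = 10010101 (10xxxxxx ✓), payload 010101.
Concatenate: 011011111111000010101 = 0xDFE15 (21 bits → U+DFE15).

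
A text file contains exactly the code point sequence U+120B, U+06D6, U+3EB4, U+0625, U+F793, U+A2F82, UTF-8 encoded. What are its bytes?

E1 88 8B DB 96 E3 BA B4 D8 A5 EF 9E 93 F2 A2 BE 82

U+120B: 3-byte form → E1 88 8B.
U+06D6: 2-byte form → DB 96.
U+3EB4: 3-byte form → E3 BA B4.
U+0625: 2-byte form → D8 A5.
U+F793: 3-byte form → EF 9E 93.
U+A2F82: 4-byte form → F2 A2 BE 82.
Concatenated (17 bytes): E1 88 8B DB 96 E3 BA B4 D8 A5 EF 9E 93 F2 A2 BE 82.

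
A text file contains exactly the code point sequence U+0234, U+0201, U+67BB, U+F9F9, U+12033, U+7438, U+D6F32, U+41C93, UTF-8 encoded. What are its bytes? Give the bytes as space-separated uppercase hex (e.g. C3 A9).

C8 B4 C8 81 E6 9E BB EF A7 B9 F0 92 80 B3 E7 90 B8 F3 96 BC B2 F1 81 B2 93

U+0234: 2-byte form → C8 B4.
U+0201: 2-byte form → C8 81.
U+67BB: 3-byte form → E6 9E BB.
U+F9F9: 3-byte form → EF A7 B9.
U+12033: 4-byte form → F0 92 80 B3.
U+7438: 3-byte form → E7 90 B8.
U+D6F32: 4-byte form → F3 96 BC B2.
U+41C93: 4-byte form → F1 81 B2 93.
Concatenated (25 bytes): C8 B4 C8 81 E6 9E BB EF A7 B9 F0 92 80 B3 E7 90 B8 F3 96 BC B2 F1 81 B2 93.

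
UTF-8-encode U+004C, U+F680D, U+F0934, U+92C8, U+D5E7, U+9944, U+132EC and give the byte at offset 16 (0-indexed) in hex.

U+004C → 1-byte form 4C at offsets 0–0.
U+F680D → 4-byte form F3 B6 A0 8D at offsets 1–4.
U+F0934 → 4-byte form F3 B0 A4 B4 at offsets 5–8.
U+92C8 → 3-byte form E9 8B 88 at offsets 9–11.
U+D5E7 → 3-byte form ED 97 A7 at offsets 12–14.
U+9944 → 3-byte form E9 A5 84 at offsets 15–17.
Offset 16 falls in char 6's range; it's byte 2 of E9 A5 84 = 0xA5.

0xA5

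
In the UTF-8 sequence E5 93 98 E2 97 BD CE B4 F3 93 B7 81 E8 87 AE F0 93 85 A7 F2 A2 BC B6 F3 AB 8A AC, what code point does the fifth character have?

U+81EE

Offset 0: leading byte 0xE5 = 11100101 → 3-byte char #1 = E5 93 98.
Offset 3: leading byte 0xE2 = 11100010 → 3-byte char #2 = E2 97 BD.
Offset 6: leading byte 0xCE = 11001110 → 2-byte char #3 = CE B4.
Offset 8: leading byte 0xF3 = 11110011 → 4-byte char #4 = F3 93 B7 81.
Offset 12: leading byte 0xE8 = 11101000 → 3-byte char #5 = E8 87 AE.
Leading byte 0xE8 = 11101000 matches 1110xxxx → 3-byte sequence.
Byte 1: 0xE8 = 11101000, payload 1000 (4 bits).
Byte 2: 0x87 = 10000111 (10xxxxxx ✓), payload 000111.
Byte 3: 0xAE = 10101110 (10xxxxxx ✓), payload 101110.
Concatenate: 1000000111101110 = 0x81EE (16 bits → U+81EE).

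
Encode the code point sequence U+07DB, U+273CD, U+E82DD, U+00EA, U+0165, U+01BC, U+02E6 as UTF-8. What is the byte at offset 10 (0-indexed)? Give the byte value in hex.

U+07DB → 2-byte form DF 9B at offsets 0–1.
U+273CD → 4-byte form F0 A7 8F 8D at offsets 2–5.
U+E82DD → 4-byte form F3 A8 8B 9D at offsets 6–9.
U+00EA → 2-byte form C3 AA at offsets 10–11.
Offset 10 falls in char 4's range; it's byte 1 of C3 AA = 0xC3.

0xC3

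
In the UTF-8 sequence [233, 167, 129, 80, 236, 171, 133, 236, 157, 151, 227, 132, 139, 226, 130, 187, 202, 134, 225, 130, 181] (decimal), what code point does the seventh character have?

U+0286

Offset 0: leading byte 0xE9 = 11101001 → 3-byte char #1 = E9 A7 81.
Offset 3: leading byte 0x50 = 01010000 → 1-byte char #2 = 50.
Offset 4: leading byte 0xEC = 11101100 → 3-byte char #3 = EC AB 85.
Offset 7: leading byte 0xEC = 11101100 → 3-byte char #4 = EC 9D 97.
Offset 10: leading byte 0xE3 = 11100011 → 3-byte char #5 = E3 84 8B.
Offset 13: leading byte 0xE2 = 11100010 → 3-byte char #6 = E2 82 BB.
Offset 16: leading byte 0xCA = 11001010 → 2-byte char #7 = CA 86.
Leading byte 0xCA = 11001010 matches 110xxxxx → 2-byte sequence.
Byte 1: 0xCA = 11001010, payload 01010 (5 bits).
Byte 2: 0x86 = 10000110 (10xxxxxx ✓), payload 000110.
Concatenate: 01010000110 = 0x286 (11 bits → U+0286).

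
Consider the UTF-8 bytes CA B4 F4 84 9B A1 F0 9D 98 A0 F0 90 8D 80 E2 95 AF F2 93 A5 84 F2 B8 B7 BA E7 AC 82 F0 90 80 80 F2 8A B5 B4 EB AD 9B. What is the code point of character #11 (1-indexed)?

U+BB5B

Offset 0: leading byte 0xCA = 11001010 → 2-byte char #1 = CA B4.
Offset 2: leading byte 0xF4 = 11110100 → 4-byte char #2 = F4 84 9B A1.
Offset 6: leading byte 0xF0 = 11110000 → 4-byte char #3 = F0 9D 98 A0.
Offset 10: leading byte 0xF0 = 11110000 → 4-byte char #4 = F0 90 8D 80.
Offset 14: leading byte 0xE2 = 11100010 → 3-byte char #5 = E2 95 AF.
Offset 17: leading byte 0xF2 = 11110010 → 4-byte char #6 = F2 93 A5 84.
Offset 21: leading byte 0xF2 = 11110010 → 4-byte char #7 = F2 B8 B7 BA.
Offset 25: leading byte 0xE7 = 11100111 → 3-byte char #8 = E7 AC 82.
Offset 28: leading byte 0xF0 = 11110000 → 4-byte char #9 = F0 90 80 80.
Offset 32: leading byte 0xF2 = 11110010 → 4-byte char #10 = F2 8A B5 B4.
Offset 36: leading byte 0xEB = 11101011 → 3-byte char #11 = EB AD 9B.
Leading byte 0xEB = 11101011 matches 1110xxxx → 3-byte sequence.
Byte 1: 0xEB = 11101011, payload 1011 (4 bits).
Byte 2: 0xAD = 10101101 (10xxxxxx ✓), payload 101101.
Byte 3: 0x9B = 10011011 (10xxxxxx ✓), payload 011011.
Concatenate: 1011101101011011 = 0xBB5B (16 bits → U+BB5B).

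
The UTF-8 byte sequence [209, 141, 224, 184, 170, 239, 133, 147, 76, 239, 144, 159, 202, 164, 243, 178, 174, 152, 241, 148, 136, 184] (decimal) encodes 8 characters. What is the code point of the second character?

Offset 0: leading byte 0xD1 = 11010001 → 2-byte char #1 = D1 8D.
Offset 2: leading byte 0xE0 = 11100000 → 3-byte char #2 = E0 B8 AA.
Leading byte 0xE0 = 11100000 matches 1110xxxx → 3-byte sequence.
Byte 1: 0xE0 = 11100000, payload 0000 (4 bits).
Byte 2: 0xB8 = 10111000 (10xxxxxx ✓), payload 111000.
Byte 3: 0xAA = 10101010 (10xxxxxx ✓), payload 101010.
Concatenate: 0000111000101010 = 0xE2A (16 bits → U+0E2A).

U+0E2A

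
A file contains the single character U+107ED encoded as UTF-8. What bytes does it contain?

U+107ED = 0x107ED = 67565 decimal. In range U+10000–U+10FFFF → 4-byte form: 11110xxx 10xxxxxx 10xxxxxx 10xxxxxx.
Binary (21 bits): 000010000011111101101.
Split 3+6+6+6: 000 | 010000 | 011111 | 101101.
Byte 1: 11110000 = 0xF0.
Byte 2: 10010000 = 0x90.
Byte 3: 10011111 = 0x9F.
Byte 4: 10101101 = 0xAD.

F0 90 9F AD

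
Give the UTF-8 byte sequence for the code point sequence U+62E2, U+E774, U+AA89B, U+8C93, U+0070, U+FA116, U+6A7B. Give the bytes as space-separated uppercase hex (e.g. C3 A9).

E6 8B A2 EE 9D B4 F2 AA A2 9B E8 B2 93 70 F3 BA 84 96 E6 A9 BB

U+62E2: 3-byte form → E6 8B A2.
U+E774: 3-byte form → EE 9D B4.
U+AA89B: 4-byte form → F2 AA A2 9B.
U+8C93: 3-byte form → E8 B2 93.
U+0070: 1-byte form → 70.
U+FA116: 4-byte form → F3 BA 84 96.
U+6A7B: 3-byte form → E6 A9 BB.
Concatenated (21 bytes): E6 8B A2 EE 9D B4 F2 AA A2 9B E8 B2 93 70 F3 BA 84 96 E6 A9 BB.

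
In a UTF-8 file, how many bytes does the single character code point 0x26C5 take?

U+26C5 = 0x26C5. UTF-8 uses 1 byte below 0x80, 2 below 0x800, 3 below 0x10000, 4 up to 0x10FFFF. 0x26C5 is in U+0800–U+FFFF → 3 bytes.

3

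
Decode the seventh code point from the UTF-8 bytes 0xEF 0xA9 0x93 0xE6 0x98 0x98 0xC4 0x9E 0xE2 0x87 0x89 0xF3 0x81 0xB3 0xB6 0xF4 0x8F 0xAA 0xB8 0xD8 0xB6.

Offset 0: leading byte 0xEF = 11101111 → 3-byte char #1 = EF A9 93.
Offset 3: leading byte 0xE6 = 11100110 → 3-byte char #2 = E6 98 98.
Offset 6: leading byte 0xC4 = 11000100 → 2-byte char #3 = C4 9E.
Offset 8: leading byte 0xE2 = 11100010 → 3-byte char #4 = E2 87 89.
Offset 11: leading byte 0xF3 = 11110011 → 4-byte char #5 = F3 81 B3 B6.
Offset 15: leading byte 0xF4 = 11110100 → 4-byte char #6 = F4 8F AA B8.
Offset 19: leading byte 0xD8 = 11011000 → 2-byte char #7 = D8 B6.
Leading byte 0xD8 = 11011000 matches 110xxxxx → 2-byte sequence.
Byte 1: 0xD8 = 11011000, payload 11000 (5 bits).
Byte 2: 0xB6 = 10110110 (10xxxxxx ✓), payload 110110.
Concatenate: 11000110110 = 0x636 (11 bits → U+0636).

U+0636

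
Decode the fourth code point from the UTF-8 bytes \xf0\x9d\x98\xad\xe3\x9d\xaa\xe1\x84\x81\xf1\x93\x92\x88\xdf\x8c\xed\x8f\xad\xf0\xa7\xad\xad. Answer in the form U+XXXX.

U+53488

Offset 0: leading byte 0xF0 = 11110000 → 4-byte char #1 = F0 9D 98 AD.
Offset 4: leading byte 0xE3 = 11100011 → 3-byte char #2 = E3 9D AA.
Offset 7: leading byte 0xE1 = 11100001 → 3-byte char #3 = E1 84 81.
Offset 10: leading byte 0xF1 = 11110001 → 4-byte char #4 = F1 93 92 88.
Leading byte 0xF1 = 11110001 matches 11110xxx → 4-byte sequence.
Byte 1: 0xF1 = 11110001, payload 001 (3 bits).
Byte 2: 0x93 = 10010011 (10xxxxxx ✓), payload 010011.
Byte 3: 0x92 = 10010010 (10xxxxxx ✓), payload 010010.
Byte 4: 0x88 = 10001000 (10xxxxxx ✓), payload 001000.
Concatenate: 001010011010010001000 = 0x53488 (21 bits → U+53488).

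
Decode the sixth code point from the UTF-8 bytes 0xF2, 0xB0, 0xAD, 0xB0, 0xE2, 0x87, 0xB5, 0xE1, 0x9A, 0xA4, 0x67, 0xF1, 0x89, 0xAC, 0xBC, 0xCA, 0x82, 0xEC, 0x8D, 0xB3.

Offset 0: leading byte 0xF2 = 11110010 → 4-byte char #1 = F2 B0 AD B0.
Offset 4: leading byte 0xE2 = 11100010 → 3-byte char #2 = E2 87 B5.
Offset 7: leading byte 0xE1 = 11100001 → 3-byte char #3 = E1 9A A4.
Offset 10: leading byte 0x67 = 01100111 → 1-byte char #4 = 67.
Offset 11: leading byte 0xF1 = 11110001 → 4-byte char #5 = F1 89 AC BC.
Offset 15: leading byte 0xCA = 11001010 → 2-byte char #6 = CA 82.
Leading byte 0xCA = 11001010 matches 110xxxxx → 2-byte sequence.
Byte 1: 0xCA = 11001010, payload 01010 (5 bits).
Byte 2: 0x82 = 10000010 (10xxxxxx ✓), payload 000010.
Concatenate: 01010000010 = 0x282 (11 bits → U+0282).

U+0282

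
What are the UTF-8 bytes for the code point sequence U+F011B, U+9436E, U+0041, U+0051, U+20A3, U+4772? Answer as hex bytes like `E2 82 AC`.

U+F011B: 4-byte form → F3 B0 84 9B.
U+9436E: 4-byte form → F2 94 8D AE.
U+0041: 1-byte form → 41.
U+0051: 1-byte form → 51.
U+20A3: 3-byte form → E2 82 A3.
U+4772: 3-byte form → E4 9D B2.
Concatenated (16 bytes): F3 B0 84 9B F2 94 8D AE 41 51 E2 82 A3 E4 9D B2.

F3 B0 84 9B F2 94 8D AE 41 51 E2 82 A3 E4 9D B2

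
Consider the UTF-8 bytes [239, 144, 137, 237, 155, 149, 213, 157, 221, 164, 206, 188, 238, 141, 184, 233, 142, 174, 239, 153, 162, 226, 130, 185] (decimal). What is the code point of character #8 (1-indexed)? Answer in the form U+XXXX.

Offset 0: leading byte 0xEF = 11101111 → 3-byte char #1 = EF 90 89.
Offset 3: leading byte 0xED = 11101101 → 3-byte char #2 = ED 9B 95.
Offset 6: leading byte 0xD5 = 11010101 → 2-byte char #3 = D5 9D.
Offset 8: leading byte 0xDD = 11011101 → 2-byte char #4 = DD A4.
Offset 10: leading byte 0xCE = 11001110 → 2-byte char #5 = CE BC.
Offset 12: leading byte 0xEE = 11101110 → 3-byte char #6 = EE 8D B8.
Offset 15: leading byte 0xE9 = 11101001 → 3-byte char #7 = E9 8E AE.
Offset 18: leading byte 0xEF = 11101111 → 3-byte char #8 = EF 99 A2.
Leading byte 0xEF = 11101111 matches 1110xxxx → 3-byte sequence.
Byte 1: 0xEF = 11101111, payload 1111 (4 bits).
Byte 2: 0x99 = 10011001 (10xxxxxx ✓), payload 011001.
Byte 3: 0xA2 = 10100010 (10xxxxxx ✓), payload 100010.
Concatenate: 1111011001100010 = 0xF662 (16 bits → U+F662).

U+F662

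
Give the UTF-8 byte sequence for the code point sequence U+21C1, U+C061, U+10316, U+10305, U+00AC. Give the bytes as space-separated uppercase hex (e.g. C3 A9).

U+21C1: 3-byte form → E2 87 81.
U+C061: 3-byte form → EC 81 A1.
U+10316: 4-byte form → F0 90 8C 96.
U+10305: 4-byte form → F0 90 8C 85.
U+00AC: 2-byte form → C2 AC.
Concatenated (16 bytes): E2 87 81 EC 81 A1 F0 90 8C 96 F0 90 8C 85 C2 AC.

E2 87 81 EC 81 A1 F0 90 8C 96 F0 90 8C 85 C2 AC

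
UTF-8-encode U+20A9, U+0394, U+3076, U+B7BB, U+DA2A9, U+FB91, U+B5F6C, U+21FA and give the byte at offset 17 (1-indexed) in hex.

0xAE

1-indexed offset 17 is 0-indexed offset 16.
U+20A9 → 3-byte form E2 82 A9 at offsets 0–2.
U+0394 → 2-byte form CE 94 at offsets 3–4.
U+3076 → 3-byte form E3 81 B6 at offsets 5–7.
U+B7BB → 3-byte form EB 9E BB at offsets 8–10.
U+DA2A9 → 4-byte form F3 9A 8A A9 at offsets 11–14.
U+FB91 → 3-byte form EF AE 91 at offsets 15–17.
Offset 16 falls in char 6's range; it's byte 2 of EF AE 91 = 0xAE.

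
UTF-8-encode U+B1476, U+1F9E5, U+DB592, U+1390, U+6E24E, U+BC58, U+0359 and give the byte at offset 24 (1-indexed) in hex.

1-indexed offset 24 is 0-indexed offset 23.
U+B1476 → 4-byte form F2 B1 91 B6 at offsets 0–3.
U+1F9E5 → 4-byte form F0 9F A7 A5 at offsets 4–7.
U+DB592 → 4-byte form F3 9B 96 92 at offsets 8–11.
U+1390 → 3-byte form E1 8E 90 at offsets 12–14.
U+6E24E → 4-byte form F1 AE 89 8E at offsets 15–18.
U+BC58 → 3-byte form EB B1 98 at offsets 19–21.
U+0359 → 2-byte form CD 99 at offsets 22–23.
Offset 23 falls in char 7's range; it's byte 2 of CD 99 = 0x99.

0x99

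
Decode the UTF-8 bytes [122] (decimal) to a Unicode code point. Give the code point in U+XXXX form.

U+007A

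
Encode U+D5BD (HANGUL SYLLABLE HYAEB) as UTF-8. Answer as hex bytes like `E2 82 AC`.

ED 96 BD

U+D5BD = 0xD5BD = 54717 decimal. In range U+0800–U+FFFF → 3-byte form: 1110xxxx 10xxxxxx 10xxxxxx.
Binary (16 bits): 1101010110111101.
Split 4+6+6: 1101 | 010110 | 111101.
Byte 1: 11101101 = 0xED.
Byte 2: 10010110 = 0x96.
Byte 3: 10111101 = 0xBD.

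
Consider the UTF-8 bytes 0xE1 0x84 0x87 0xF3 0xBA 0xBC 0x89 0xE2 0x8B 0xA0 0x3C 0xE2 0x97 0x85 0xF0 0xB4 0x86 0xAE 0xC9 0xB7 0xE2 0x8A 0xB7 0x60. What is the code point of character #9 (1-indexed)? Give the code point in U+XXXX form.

U+0060

Offset 0: leading byte 0xE1 = 11100001 → 3-byte char #1 = E1 84 87.
Offset 3: leading byte 0xF3 = 11110011 → 4-byte char #2 = F3 BA BC 89.
Offset 7: leading byte 0xE2 = 11100010 → 3-byte char #3 = E2 8B A0.
Offset 10: leading byte 0x3C = 00111100 → 1-byte char #4 = 3C.
Offset 11: leading byte 0xE2 = 11100010 → 3-byte char #5 = E2 97 85.
Offset 14: leading byte 0xF0 = 11110000 → 4-byte char #6 = F0 B4 86 AE.
Offset 18: leading byte 0xC9 = 11001001 → 2-byte char #7 = C9 B7.
Offset 20: leading byte 0xE2 = 11100010 → 3-byte char #8 = E2 8A B7.
Offset 23: leading byte 0x60 = 01100000 → 1-byte char #9 = 60.
Leading byte 0x60 = 01100000 matches 0xxxxxxx → 1-byte sequence.
Byte 1: 0x60 = 01100000, payload 1100000 (7 bits).
Concatenate: 1100000 = 0x60 (7 bits → U+0060).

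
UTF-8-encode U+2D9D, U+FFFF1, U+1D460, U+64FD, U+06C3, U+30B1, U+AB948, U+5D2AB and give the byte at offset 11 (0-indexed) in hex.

0xE6

U+2D9D → 3-byte form E2 B6 9D at offsets 0–2.
U+FFFF1 → 4-byte form F3 BF BF B1 at offsets 3–6.
U+1D460 → 4-byte form F0 9D 91 A0 at offsets 7–10.
U+64FD → 3-byte form E6 93 BD at offsets 11–13.
Offset 11 falls in char 4's range; it's byte 1 of E6 93 BD = 0xE6.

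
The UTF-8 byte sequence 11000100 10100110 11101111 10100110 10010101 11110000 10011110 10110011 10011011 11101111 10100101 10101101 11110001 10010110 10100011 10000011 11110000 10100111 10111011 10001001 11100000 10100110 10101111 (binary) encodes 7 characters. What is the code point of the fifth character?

Offset 0: leading byte 0xC4 = 11000100 → 2-byte char #1 = C4 A6.
Offset 2: leading byte 0xEF = 11101111 → 3-byte char #2 = EF A6 95.
Offset 5: leading byte 0xF0 = 11110000 → 4-byte char #3 = F0 9E B3 9B.
Offset 9: leading byte 0xEF = 11101111 → 3-byte char #4 = EF A5 AD.
Offset 12: leading byte 0xF1 = 11110001 → 4-byte char #5 = F1 96 A3 83.
Leading byte 0xF1 = 11110001 matches 11110xxx → 4-byte sequence.
Byte 1: 0xF1 = 11110001, payload 001 (3 bits).
Byte 2: 0x96 = 10010110 (10xxxxxx ✓), payload 010110.
Byte 3: 0xA3 = 10100011 (10xxxxxx ✓), payload 100011.
Byte 4: 0x83 = 10000011 (10xxxxxx ✓), payload 000011.
Concatenate: 001010110100011000011 = 0x568C3 (21 bits → U+568C3).

U+568C3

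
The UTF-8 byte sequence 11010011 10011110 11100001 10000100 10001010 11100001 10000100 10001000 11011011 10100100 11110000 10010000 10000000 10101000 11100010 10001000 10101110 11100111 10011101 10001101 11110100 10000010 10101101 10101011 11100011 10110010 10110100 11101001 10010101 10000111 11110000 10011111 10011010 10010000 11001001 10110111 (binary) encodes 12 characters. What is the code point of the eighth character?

U+102B6B

Offset 0: leading byte 0xD3 = 11010011 → 2-byte char #1 = D3 9E.
Offset 2: leading byte 0xE1 = 11100001 → 3-byte char #2 = E1 84 8A.
Offset 5: leading byte 0xE1 = 11100001 → 3-byte char #3 = E1 84 88.
Offset 8: leading byte 0xDB = 11011011 → 2-byte char #4 = DB A4.
Offset 10: leading byte 0xF0 = 11110000 → 4-byte char #5 = F0 90 80 A8.
Offset 14: leading byte 0xE2 = 11100010 → 3-byte char #6 = E2 88 AE.
Offset 17: leading byte 0xE7 = 11100111 → 3-byte char #7 = E7 9D 8D.
Offset 20: leading byte 0xF4 = 11110100 → 4-byte char #8 = F4 82 AD AB.
Leading byte 0xF4 = 11110100 matches 11110xxx → 4-byte sequence.
Byte 1: 0xF4 = 11110100, payload 100 (3 bits).
Byte 2: 0x82 = 10000010 (10xxxxxx ✓), payload 000010.
Byte 3: 0xAD = 10101101 (10xxxxxx ✓), payload 101101.
Byte 4: 0xAB = 10101011 (10xxxxxx ✓), payload 101011.
Concatenate: 100000010101101101011 = 0x102B6B (21 bits → U+102B6B).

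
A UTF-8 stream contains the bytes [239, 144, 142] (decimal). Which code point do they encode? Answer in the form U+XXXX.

U+F40E

Leading byte 0xEF = 11101111 matches 1110xxxx → 3-byte sequence.
Byte 1: 0xEF = 11101111, payload 1111 (4 bits).
Byte 2: 0x90 = 10010000 (10xxxxxx ✓), payload 010000.
Byte 3: 0x8E = 10001110 (10xxxxxx ✓), payload 001110.
Concatenate: 1111010000001110 = 0xF40E (16 bits → U+F40E).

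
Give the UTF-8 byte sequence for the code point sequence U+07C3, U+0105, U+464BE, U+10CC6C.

DF 83 C4 85 F1 86 92 BE F4 8C B1 AC

U+07C3: 2-byte form → DF 83.
U+0105: 2-byte form → C4 85.
U+464BE: 4-byte form → F1 86 92 BE.
U+10CC6C: 4-byte form → F4 8C B1 AC.
Concatenated (12 bytes): DF 83 C4 85 F1 86 92 BE F4 8C B1 AC.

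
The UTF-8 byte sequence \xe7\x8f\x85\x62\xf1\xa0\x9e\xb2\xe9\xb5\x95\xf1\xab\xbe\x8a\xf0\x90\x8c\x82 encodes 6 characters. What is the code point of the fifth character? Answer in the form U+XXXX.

U+6BF8A

Offset 0: leading byte 0xE7 = 11100111 → 3-byte char #1 = E7 8F 85.
Offset 3: leading byte 0x62 = 01100010 → 1-byte char #2 = 62.
Offset 4: leading byte 0xF1 = 11110001 → 4-byte char #3 = F1 A0 9E B2.
Offset 8: leading byte 0xE9 = 11101001 → 3-byte char #4 = E9 B5 95.
Offset 11: leading byte 0xF1 = 11110001 → 4-byte char #5 = F1 AB BE 8A.
Leading byte 0xF1 = 11110001 matches 11110xxx → 4-byte sequence.
Byte 1: 0xF1 = 11110001, payload 001 (3 bits).
Byte 2: 0xAB = 10101011 (10xxxxxx ✓), payload 101011.
Byte 3: 0xBE = 10111110 (10xxxxxx ✓), payload 111110.
Byte 4: 0x8A = 10001010 (10xxxxxx ✓), payload 001010.
Concatenate: 001101011111110001010 = 0x6BF8A (21 bits → U+6BF8A).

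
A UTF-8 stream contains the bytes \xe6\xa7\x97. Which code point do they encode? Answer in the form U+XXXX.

Leading byte 0xE6 = 11100110 matches 1110xxxx → 3-byte sequence.
Byte 1: 0xE6 = 11100110, payload 0110 (4 bits).
Byte 2: 0xA7 = 10100111 (10xxxxxx ✓), payload 100111.
Byte 3: 0x97 = 10010111 (10xxxxxx ✓), payload 010111.
Concatenate: 0110100111010111 = 0x69D7 (16 bits → U+69D7).

U+69D7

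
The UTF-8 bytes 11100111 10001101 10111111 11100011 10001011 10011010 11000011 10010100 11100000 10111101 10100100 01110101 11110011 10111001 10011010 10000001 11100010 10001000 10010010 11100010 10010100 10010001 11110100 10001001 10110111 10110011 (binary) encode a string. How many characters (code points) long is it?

Byte at offset 0: 0xE7 = 11100111 → 3-byte char (#1). Advance 3.
Byte at offset 3: 0xE3 = 11100011 → 3-byte char (#2). Advance 3.
Byte at offset 6: 0xC3 = 11000011 → 2-byte char (#3). Advance 2.
Byte at offset 8: 0xE0 = 11100000 → 3-byte char (#4). Advance 3.
Byte at offset 11: 0x75 = 01110101 → 1-byte char (#5). Advance 1.
Byte at offset 12: 0xF3 = 11110011 → 4-byte char (#6). Advance 4.
Byte at offset 16: 0xE2 = 11100010 → 3-byte char (#7). Advance 3.
Byte at offset 19: 0xE2 = 11100010 → 3-byte char (#8). Advance 3.
Byte at offset 22: 0xF4 = 11110100 → 4-byte char (#9). Advance 4.
Reached end at offset 26 after 9 code points.

9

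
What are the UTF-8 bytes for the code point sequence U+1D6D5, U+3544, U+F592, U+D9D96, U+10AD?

F0 9D 9B 95 E3 95 84 EF 96 92 F3 99 B6 96 E1 82 AD

U+1D6D5: 4-byte form → F0 9D 9B 95.
U+3544: 3-byte form → E3 95 84.
U+F592: 3-byte form → EF 96 92.
U+D9D96: 4-byte form → F3 99 B6 96.
U+10AD: 3-byte form → E1 82 AD.
Concatenated (17 bytes): F0 9D 9B 95 E3 95 84 EF 96 92 F3 99 B6 96 E1 82 AD.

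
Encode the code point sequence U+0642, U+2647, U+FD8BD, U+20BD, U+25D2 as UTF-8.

D9 82 E2 99 87 F3 BD A2 BD E2 82 BD E2 97 92

U+0642: 2-byte form → D9 82.
U+2647: 3-byte form → E2 99 87.
U+FD8BD: 4-byte form → F3 BD A2 BD.
U+20BD: 3-byte form → E2 82 BD.
U+25D2: 3-byte form → E2 97 92.
Concatenated (15 bytes): D9 82 E2 99 87 F3 BD A2 BD E2 82 BD E2 97 92.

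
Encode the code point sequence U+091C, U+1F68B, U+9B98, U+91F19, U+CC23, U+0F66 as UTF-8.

E0 A4 9C F0 9F 9A 8B E9 AE 98 F2 91 BC 99 EC B0 A3 E0 BD A6

U+091C: 3-byte form → E0 A4 9C.
U+1F68B: 4-byte form → F0 9F 9A 8B.
U+9B98: 3-byte form → E9 AE 98.
U+91F19: 4-byte form → F2 91 BC 99.
U+CC23: 3-byte form → EC B0 A3.
U+0F66: 3-byte form → E0 BD A6.
Concatenated (20 bytes): E0 A4 9C F0 9F 9A 8B E9 AE 98 F2 91 BC 99 EC B0 A3 E0 BD A6.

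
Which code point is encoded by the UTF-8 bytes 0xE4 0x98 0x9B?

Leading byte 0xE4 = 11100100 matches 1110xxxx → 3-byte sequence.
Byte 1: 0xE4 = 11100100, payload 0100 (4 bits).
Byte 2: 0x98 = 10011000 (10xxxxxx ✓), payload 011000.
Byte 3: 0x9B = 10011011 (10xxxxxx ✓), payload 011011.
Concatenate: 0100011000011011 = 0x461B (16 bits → U+461B).

U+461B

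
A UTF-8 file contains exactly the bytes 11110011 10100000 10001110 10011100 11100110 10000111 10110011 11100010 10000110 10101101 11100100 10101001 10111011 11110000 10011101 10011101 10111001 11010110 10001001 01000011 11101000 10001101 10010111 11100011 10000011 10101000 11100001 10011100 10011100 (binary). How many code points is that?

Byte at offset 0: 0xF3 = 11110011 → 4-byte char (#1). Advance 4.
Byte at offset 4: 0xE6 = 11100110 → 3-byte char (#2). Advance 3.
Byte at offset 7: 0xE2 = 11100010 → 3-byte char (#3). Advance 3.
Byte at offset 10: 0xE4 = 11100100 → 3-byte char (#4). Advance 3.
Byte at offset 13: 0xF0 = 11110000 → 4-byte char (#5). Advance 4.
Byte at offset 17: 0xD6 = 11010110 → 2-byte char (#6). Advance 2.
Byte at offset 19: 0x43 = 01000011 → 1-byte char (#7). Advance 1.
Byte at offset 20: 0xE8 = 11101000 → 3-byte char (#8). Advance 3.
Byte at offset 23: 0xE3 = 11100011 → 3-byte char (#9). Advance 3.
Byte at offset 26: 0xE1 = 11100001 → 3-byte char (#10). Advance 3.
Reached end at offset 29 after 10 code points.

10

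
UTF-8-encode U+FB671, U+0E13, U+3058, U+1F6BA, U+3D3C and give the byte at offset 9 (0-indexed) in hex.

U+FB671 → 4-byte form F3 BB 99 B1 at offsets 0–3.
U+0E13 → 3-byte form E0 B8 93 at offsets 4–6.
U+3058 → 3-byte form E3 81 98 at offsets 7–9.
Offset 9 falls in char 3's range; it's byte 3 of E3 81 98 = 0x98.

0x98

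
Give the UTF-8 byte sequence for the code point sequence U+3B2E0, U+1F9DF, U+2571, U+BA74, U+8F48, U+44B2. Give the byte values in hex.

U+3B2E0: 4-byte form → F0 BB 8B A0.
U+1F9DF: 4-byte form → F0 9F A7 9F.
U+2571: 3-byte form → E2 95 B1.
U+BA74: 3-byte form → EB A9 B4.
U+8F48: 3-byte form → E8 BD 88.
U+44B2: 3-byte form → E4 92 B2.
Concatenated (20 bytes): F0 BB 8B A0 F0 9F A7 9F E2 95 B1 EB A9 B4 E8 BD 88 E4 92 B2.

F0 BB 8B A0 F0 9F A7 9F E2 95 B1 EB A9 B4 E8 BD 88 E4 92 B2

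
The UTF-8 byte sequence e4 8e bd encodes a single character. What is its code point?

U+43BD

Leading byte 0xE4 = 11100100 matches 1110xxxx → 3-byte sequence.
Byte 1: 0xE4 = 11100100, payload 0100 (4 bits).
Byte 2: 0x8E = 10001110 (10xxxxxx ✓), payload 001110.
Byte 3: 0xBD = 10111101 (10xxxxxx ✓), payload 111101.
Concatenate: 0100001110111101 = 0x43BD (16 bits → U+43BD).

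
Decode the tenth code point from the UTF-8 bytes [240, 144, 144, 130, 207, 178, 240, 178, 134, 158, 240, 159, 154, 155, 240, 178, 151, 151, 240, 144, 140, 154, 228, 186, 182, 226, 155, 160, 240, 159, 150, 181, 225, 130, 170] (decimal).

U+10AA

Offset 0: leading byte 0xF0 = 11110000 → 4-byte char #1 = F0 90 90 82.
Offset 4: leading byte 0xCF = 11001111 → 2-byte char #2 = CF B2.
Offset 6: leading byte 0xF0 = 11110000 → 4-byte char #3 = F0 B2 86 9E.
Offset 10: leading byte 0xF0 = 11110000 → 4-byte char #4 = F0 9F 9A 9B.
Offset 14: leading byte 0xF0 = 11110000 → 4-byte char #5 = F0 B2 97 97.
Offset 18: leading byte 0xF0 = 11110000 → 4-byte char #6 = F0 90 8C 9A.
Offset 22: leading byte 0xE4 = 11100100 → 3-byte char #7 = E4 BA B6.
Offset 25: leading byte 0xE2 = 11100010 → 3-byte char #8 = E2 9B A0.
Offset 28: leading byte 0xF0 = 11110000 → 4-byte char #9 = F0 9F 96 B5.
Offset 32: leading byte 0xE1 = 11100001 → 3-byte char #10 = E1 82 AA.
Leading byte 0xE1 = 11100001 matches 1110xxxx → 3-byte sequence.
Byte 1: 0xE1 = 11100001, payload 0001 (4 bits).
Byte 2: 0x82 = 10000010 (10xxxxxx ✓), payload 000010.
Byte 3: 0xAA = 10101010 (10xxxxxx ✓), payload 101010.
Concatenate: 0001000010101010 = 0x10AA (16 bits → U+10AA).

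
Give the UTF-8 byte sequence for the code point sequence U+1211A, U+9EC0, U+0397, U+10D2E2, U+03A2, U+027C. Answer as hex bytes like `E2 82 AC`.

F0 92 84 9A E9 BB 80 CE 97 F4 8D 8B A2 CE A2 C9 BC

U+1211A: 4-byte form → F0 92 84 9A.
U+9EC0: 3-byte form → E9 BB 80.
U+0397: 2-byte form → CE 97.
U+10D2E2: 4-byte form → F4 8D 8B A2.
U+03A2: 2-byte form → CE A2.
U+027C: 2-byte form → C9 BC.
Concatenated (17 bytes): F0 92 84 9A E9 BB 80 CE 97 F4 8D 8B A2 CE A2 C9 BC.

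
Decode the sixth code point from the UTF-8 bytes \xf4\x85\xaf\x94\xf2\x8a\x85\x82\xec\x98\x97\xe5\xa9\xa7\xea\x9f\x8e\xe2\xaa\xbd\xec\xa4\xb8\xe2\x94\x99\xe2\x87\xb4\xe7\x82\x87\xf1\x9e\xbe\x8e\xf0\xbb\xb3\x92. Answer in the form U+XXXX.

U+2ABD

Offset 0: leading byte 0xF4 = 11110100 → 4-byte char #1 = F4 85 AF 94.
Offset 4: leading byte 0xF2 = 11110010 → 4-byte char #2 = F2 8A 85 82.
Offset 8: leading byte 0xEC = 11101100 → 3-byte char #3 = EC 98 97.
Offset 11: leading byte 0xE5 = 11100101 → 3-byte char #4 = E5 A9 A7.
Offset 14: leading byte 0xEA = 11101010 → 3-byte char #5 = EA 9F 8E.
Offset 17: leading byte 0xE2 = 11100010 → 3-byte char #6 = E2 AA BD.
Leading byte 0xE2 = 11100010 matches 1110xxxx → 3-byte sequence.
Byte 1: 0xE2 = 11100010, payload 0010 (4 bits).
Byte 2: 0xAA = 10101010 (10xxxxxx ✓), payload 101010.
Byte 3: 0xBD = 10111101 (10xxxxxx ✓), payload 111101.
Concatenate: 0010101010111101 = 0x2ABD (16 bits → U+2ABD).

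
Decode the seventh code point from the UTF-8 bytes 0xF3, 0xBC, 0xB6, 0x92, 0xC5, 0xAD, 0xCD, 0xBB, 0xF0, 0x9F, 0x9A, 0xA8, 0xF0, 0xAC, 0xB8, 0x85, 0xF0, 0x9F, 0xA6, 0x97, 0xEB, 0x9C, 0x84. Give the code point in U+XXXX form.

Offset 0: leading byte 0xF3 = 11110011 → 4-byte char #1 = F3 BC B6 92.
Offset 4: leading byte 0xC5 = 11000101 → 2-byte char #2 = C5 AD.
Offset 6: leading byte 0xCD = 11001101 → 2-byte char #3 = CD BB.
Offset 8: leading byte 0xF0 = 11110000 → 4-byte char #4 = F0 9F 9A A8.
Offset 12: leading byte 0xF0 = 11110000 → 4-byte char #5 = F0 AC B8 85.
Offset 16: leading byte 0xF0 = 11110000 → 4-byte char #6 = F0 9F A6 97.
Offset 20: leading byte 0xEB = 11101011 → 3-byte char #7 = EB 9C 84.
Leading byte 0xEB = 11101011 matches 1110xxxx → 3-byte sequence.
Byte 1: 0xEB = 11101011, payload 1011 (4 bits).
Byte 2: 0x9C = 10011100 (10xxxxxx ✓), payload 011100.
Byte 3: 0x84 = 10000100 (10xxxxxx ✓), payload 000100.
Concatenate: 1011011100000100 = 0xB704 (16 bits → U+B704).

U+B704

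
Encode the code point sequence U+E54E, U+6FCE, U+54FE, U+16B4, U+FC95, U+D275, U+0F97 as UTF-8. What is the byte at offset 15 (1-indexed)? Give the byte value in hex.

0x95

1-indexed offset 15 is 0-indexed offset 14.
U+E54E → 3-byte form EE 95 8E at offsets 0–2.
U+6FCE → 3-byte form E6 BF 8E at offsets 3–5.
U+54FE → 3-byte form E5 93 BE at offsets 6–8.
U+16B4 → 3-byte form E1 9A B4 at offsets 9–11.
U+FC95 → 3-byte form EF B2 95 at offsets 12–14.
Offset 14 falls in char 5's range; it's byte 3 of EF B2 95 = 0x95.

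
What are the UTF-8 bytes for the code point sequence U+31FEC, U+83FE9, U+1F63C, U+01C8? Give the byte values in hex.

F0 B1 BF AC F2 83 BF A9 F0 9F 98 BC C7 88

U+31FEC: 4-byte form → F0 B1 BF AC.
U+83FE9: 4-byte form → F2 83 BF A9.
U+1F63C: 4-byte form → F0 9F 98 BC.
U+01C8: 2-byte form → C7 88.
Concatenated (14 bytes): F0 B1 BF AC F2 83 BF A9 F0 9F 98 BC C7 88.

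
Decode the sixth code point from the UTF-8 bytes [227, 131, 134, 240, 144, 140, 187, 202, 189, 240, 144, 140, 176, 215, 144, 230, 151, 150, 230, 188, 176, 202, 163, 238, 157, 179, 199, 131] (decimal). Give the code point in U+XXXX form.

U+65D6

Offset 0: leading byte 0xE3 = 11100011 → 3-byte char #1 = E3 83 86.
Offset 3: leading byte 0xF0 = 11110000 → 4-byte char #2 = F0 90 8C BB.
Offset 7: leading byte 0xCA = 11001010 → 2-byte char #3 = CA BD.
Offset 9: leading byte 0xF0 = 11110000 → 4-byte char #4 = F0 90 8C B0.
Offset 13: leading byte 0xD7 = 11010111 → 2-byte char #5 = D7 90.
Offset 15: leading byte 0xE6 = 11100110 → 3-byte char #6 = E6 97 96.
Leading byte 0xE6 = 11100110 matches 1110xxxx → 3-byte sequence.
Byte 1: 0xE6 = 11100110, payload 0110 (4 bits).
Byte 2: 0x97 = 10010111 (10xxxxxx ✓), payload 010111.
Byte 3: 0x96 = 10010110 (10xxxxxx ✓), payload 010110.
Concatenate: 0110010111010110 = 0x65D6 (16 bits → U+65D6).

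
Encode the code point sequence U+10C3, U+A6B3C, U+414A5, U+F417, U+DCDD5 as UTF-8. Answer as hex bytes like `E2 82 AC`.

U+10C3: 3-byte form → E1 83 83.
U+A6B3C: 4-byte form → F2 A6 AC BC.
U+414A5: 4-byte form → F1 81 92 A5.
U+F417: 3-byte form → EF 90 97.
U+DCDD5: 4-byte form → F3 9C B7 95.
Concatenated (18 bytes): E1 83 83 F2 A6 AC BC F1 81 92 A5 EF 90 97 F3 9C B7 95.

E1 83 83 F2 A6 AC BC F1 81 92 A5 EF 90 97 F3 9C B7 95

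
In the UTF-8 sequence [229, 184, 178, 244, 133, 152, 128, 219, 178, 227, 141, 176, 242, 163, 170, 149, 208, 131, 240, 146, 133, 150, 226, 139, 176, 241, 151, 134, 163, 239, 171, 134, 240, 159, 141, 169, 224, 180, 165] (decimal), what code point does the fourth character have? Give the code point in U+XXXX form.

Offset 0: leading byte 0xE5 = 11100101 → 3-byte char #1 = E5 B8 B2.
Offset 3: leading byte 0xF4 = 11110100 → 4-byte char #2 = F4 85 98 80.
Offset 7: leading byte 0xDB = 11011011 → 2-byte char #3 = DB B2.
Offset 9: leading byte 0xE3 = 11100011 → 3-byte char #4 = E3 8D B0.
Leading byte 0xE3 = 11100011 matches 1110xxxx → 3-byte sequence.
Byte 1: 0xE3 = 11100011, payload 0011 (4 bits).
Byte 2: 0x8D = 10001101 (10xxxxxx ✓), payload 001101.
Byte 3: 0xB0 = 10110000 (10xxxxxx ✓), payload 110000.
Concatenate: 0011001101110000 = 0x3370 (16 bits → U+3370).

U+3370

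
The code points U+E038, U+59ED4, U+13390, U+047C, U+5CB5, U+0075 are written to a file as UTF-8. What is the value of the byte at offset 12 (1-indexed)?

1-indexed offset 12 is 0-indexed offset 11.
U+E038 → 3-byte form EE 80 B8 at offsets 0–2.
U+59ED4 → 4-byte form F1 99 BB 94 at offsets 3–6.
U+13390 → 4-byte form F0 93 8E 90 at offsets 7–10.
U+047C → 2-byte form D1 BC at offsets 11–12.
Offset 11 falls in char 4's range; it's byte 1 of D1 BC = 0xD1.

0xD1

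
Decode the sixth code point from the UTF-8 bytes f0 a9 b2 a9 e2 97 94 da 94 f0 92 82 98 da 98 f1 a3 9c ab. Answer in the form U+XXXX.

Offset 0: leading byte 0xF0 = 11110000 → 4-byte char #1 = F0 A9 B2 A9.
Offset 4: leading byte 0xE2 = 11100010 → 3-byte char #2 = E2 97 94.
Offset 7: leading byte 0xDA = 11011010 → 2-byte char #3 = DA 94.
Offset 9: leading byte 0xF0 = 11110000 → 4-byte char #4 = F0 92 82 98.
Offset 13: leading byte 0xDA = 11011010 → 2-byte char #5 = DA 98.
Offset 15: leading byte 0xF1 = 11110001 → 4-byte char #6 = F1 A3 9C AB.
Leading byte 0xF1 = 11110001 matches 11110xxx → 4-byte sequence.
Byte 1: 0xF1 = 11110001, payload 001 (3 bits).
Byte 2: 0xA3 = 10100011 (10xxxxxx ✓), payload 100011.
Byte 3: 0x9C = 10011100 (10xxxxxx ✓), payload 011100.
Byte 4: 0xAB = 10101011 (10xxxxxx ✓), payload 101011.
Concatenate: 001100011011100101011 = 0x6372B (21 bits → U+6372B).

U+6372B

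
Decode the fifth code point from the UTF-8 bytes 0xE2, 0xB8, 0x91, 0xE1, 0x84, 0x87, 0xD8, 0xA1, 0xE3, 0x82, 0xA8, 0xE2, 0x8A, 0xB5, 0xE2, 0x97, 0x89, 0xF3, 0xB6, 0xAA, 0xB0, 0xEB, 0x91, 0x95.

U+22B5

Offset 0: leading byte 0xE2 = 11100010 → 3-byte char #1 = E2 B8 91.
Offset 3: leading byte 0xE1 = 11100001 → 3-byte char #2 = E1 84 87.
Offset 6: leading byte 0xD8 = 11011000 → 2-byte char #3 = D8 A1.
Offset 8: leading byte 0xE3 = 11100011 → 3-byte char #4 = E3 82 A8.
Offset 11: leading byte 0xE2 = 11100010 → 3-byte char #5 = E2 8A B5.
Leading byte 0xE2 = 11100010 matches 1110xxxx → 3-byte sequence.
Byte 1: 0xE2 = 11100010, payload 0010 (4 bits).
Byte 2: 0x8A = 10001010 (10xxxxxx ✓), payload 001010.
Byte 3: 0xB5 = 10110101 (10xxxxxx ✓), payload 110101.
Concatenate: 0010001010110101 = 0x22B5 (16 bits → U+22B5).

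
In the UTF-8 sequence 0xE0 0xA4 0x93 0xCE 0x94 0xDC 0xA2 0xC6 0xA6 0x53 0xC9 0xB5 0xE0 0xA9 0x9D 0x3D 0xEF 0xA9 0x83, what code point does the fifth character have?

U+0053

Offset 0: leading byte 0xE0 = 11100000 → 3-byte char #1 = E0 A4 93.
Offset 3: leading byte 0xCE = 11001110 → 2-byte char #2 = CE 94.
Offset 5: leading byte 0xDC = 11011100 → 2-byte char #3 = DC A2.
Offset 7: leading byte 0xC6 = 11000110 → 2-byte char #4 = C6 A6.
Offset 9: leading byte 0x53 = 01010011 → 1-byte char #5 = 53.
Leading byte 0x53 = 01010011 matches 0xxxxxxx → 1-byte sequence.
Byte 1: 0x53 = 01010011, payload 1010011 (7 bits).
Concatenate: 1010011 = 0x53 (7 bits → U+0053).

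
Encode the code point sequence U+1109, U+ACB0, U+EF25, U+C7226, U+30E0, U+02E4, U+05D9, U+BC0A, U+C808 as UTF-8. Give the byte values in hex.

U+1109: 3-byte form → E1 84 89.
U+ACB0: 3-byte form → EA B2 B0.
U+EF25: 3-byte form → EE BC A5.
U+C7226: 4-byte form → F3 87 88 A6.
U+30E0: 3-byte form → E3 83 A0.
U+02E4: 2-byte form → CB A4.
U+05D9: 2-byte form → D7 99.
U+BC0A: 3-byte form → EB B0 8A.
U+C808: 3-byte form → EC A0 88.
Concatenated (26 bytes): E1 84 89 EA B2 B0 EE BC A5 F3 87 88 A6 E3 83 A0 CB A4 D7 99 EB B0 8A EC A0 88.

E1 84 89 EA B2 B0 EE BC A5 F3 87 88 A6 E3 83 A0 CB A4 D7 99 EB B0 8A EC A0 88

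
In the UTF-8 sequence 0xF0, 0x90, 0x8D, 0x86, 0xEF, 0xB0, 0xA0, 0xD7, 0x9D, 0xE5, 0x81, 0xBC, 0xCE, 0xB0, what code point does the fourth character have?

Offset 0: leading byte 0xF0 = 11110000 → 4-byte char #1 = F0 90 8D 86.
Offset 4: leading byte 0xEF = 11101111 → 3-byte char #2 = EF B0 A0.
Offset 7: leading byte 0xD7 = 11010111 → 2-byte char #3 = D7 9D.
Offset 9: leading byte 0xE5 = 11100101 → 3-byte char #4 = E5 81 BC.
Leading byte 0xE5 = 11100101 matches 1110xxxx → 3-byte sequence.
Byte 1: 0xE5 = 11100101, payload 0101 (4 bits).
Byte 2: 0x81 = 10000001 (10xxxxxx ✓), payload 000001.
Byte 3: 0xBC = 10111100 (10xxxxxx ✓), payload 111100.
Concatenate: 0101000001111100 = 0x507C (16 bits → U+507C).

U+507C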